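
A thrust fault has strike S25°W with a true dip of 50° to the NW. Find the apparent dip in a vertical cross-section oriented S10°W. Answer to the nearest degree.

The section lies 15° from the strike.
tan α = tan 50° × sin 15° = 1.1918 × 0.2588 = 0.3084
apparent dip = arctan 0.3084 = 17.14°

17°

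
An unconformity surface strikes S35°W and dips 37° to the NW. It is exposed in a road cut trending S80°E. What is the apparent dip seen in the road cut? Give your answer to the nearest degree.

The strike is S35°W and the section trends S80°E; the acute angle between them is β = 65°.
tan(apparent dip) = tan 37° · sin 65° = 0.6830
α = arctan(0.6830) = 34.33°

34°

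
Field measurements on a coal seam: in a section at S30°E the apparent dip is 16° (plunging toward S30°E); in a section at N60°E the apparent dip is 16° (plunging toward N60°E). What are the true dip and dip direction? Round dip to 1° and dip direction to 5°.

true dip 22°, dip direction 105°

Each apparent-dip line lies in the plane. As unit vectors (x east, y north, z up), v₁ plunges 16°→S30°E and v₂ plunges 16°→N60°E.
The plane normal is n = v₁ × v₂ ∝ (0.362, -0.097, 0.924).
tan δ = √(n_x²+n_y²)/n_z = 0.375/0.924, so δ = 22.1°.
The horizontal component of n points toward azimuth atan2(n_x, n_y) = 105°, the dip direction.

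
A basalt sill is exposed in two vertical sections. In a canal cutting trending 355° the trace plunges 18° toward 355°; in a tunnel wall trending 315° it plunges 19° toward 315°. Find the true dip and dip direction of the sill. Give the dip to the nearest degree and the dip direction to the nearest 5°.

true dip 20°, dip direction 330°

The two traces are lines in the plane: v₁ = (sin 355°·cos 18°, cos 355°·cos 18°, −sin 18°), v₂ = (sin 315°·cos 19°, cos 315°·cos 19°, −sin 19°).
Cross product v₁ × v₂ gives the pole to the plane: n ∝ (-0.102, 0.180, 0.578).
tan δ = √(n_x²+n_y²)/n_z = 0.206/0.578, so δ = 19.7°.
The horizontal component of n points toward azimuth atan2(n_x, n_y) = 330°, the dip direction.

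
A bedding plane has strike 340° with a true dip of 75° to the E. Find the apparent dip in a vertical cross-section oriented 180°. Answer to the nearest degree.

The strike is 340° and the section trends 180°; the acute angle between them is β = 20°.
tan(apparent dip) = tan 75° · sin 20° = 1.2764
apparent dip = arctan 1.2764 = 51.92°

52°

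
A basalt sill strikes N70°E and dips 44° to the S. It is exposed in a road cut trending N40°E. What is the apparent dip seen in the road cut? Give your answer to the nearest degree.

The section lies 30° from the strike.
tan α = tan 44° × sin 30° = 0.9657 × 0.5000 = 0.4828
α = arctan(0.4828) = 25.77°

26°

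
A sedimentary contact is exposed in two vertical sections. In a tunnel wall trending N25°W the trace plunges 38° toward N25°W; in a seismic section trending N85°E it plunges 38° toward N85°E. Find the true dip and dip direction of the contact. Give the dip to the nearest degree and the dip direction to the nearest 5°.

true dip 54°, dip direction 030°

Each apparent-dip line lies in the plane. As unit vectors (x east, y north, z up), v₁ plunges 38°→N25°W and v₂ plunges 38°→N85°E.
The plane normal is n = v₁ × v₂ ∝ (0.397, 0.688, 0.584).
Dip δ = arctan(|n_h|/n_z) = arctan(0.795/0.584) = 53.7°.
Dip direction = atan2(0.397, 0.688) = 30° (azimuth of n's horizontal projection).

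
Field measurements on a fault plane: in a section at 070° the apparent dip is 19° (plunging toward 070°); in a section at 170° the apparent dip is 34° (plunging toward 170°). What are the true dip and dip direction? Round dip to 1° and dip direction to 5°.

The two traces are lines in the plane: v₁ = (sin 70°·cos 19°, cos 70°·cos 19°, −sin 19°), v₂ = (sin 170°·cos 34°, cos 170°·cos 34°, −sin 34°).
The plane normal is n = v₁ × v₂ ∝ (0.447, -0.450, 0.772).
Dip δ = arctan(|n_h|/n_z) = arctan(0.634/0.772) = 39.4°.
Dip direction = atan2(0.447, -0.450) = 135° (azimuth of n's horizontal projection).

true dip 39°, dip direction 135°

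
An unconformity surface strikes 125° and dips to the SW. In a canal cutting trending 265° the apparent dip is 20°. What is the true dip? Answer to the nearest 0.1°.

29.5°

The section is 40° from the strike.
tan(true dip) = tan 20° / sin 40° = 0.5662
true dip = arctan 0.5662 = 29.52°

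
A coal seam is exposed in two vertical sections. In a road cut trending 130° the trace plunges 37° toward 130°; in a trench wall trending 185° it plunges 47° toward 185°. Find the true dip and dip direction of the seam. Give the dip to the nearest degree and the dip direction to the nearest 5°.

The two traces are lines in the plane: v₁ = (sin 130°·cos 37°, cos 130°·cos 37°, −sin 37°), v₂ = (sin 185°·cos 47°, cos 185°·cos 47°, −sin 47°).
The plane normal is n = v₁ × v₂ ∝ (0.033, -0.483, 0.446).
True dip = arccos(n_z / |n|) = arccos(0.6775) = 47.4°.
Dip direction = atan2(0.033, -0.483) = 176° (azimuth of n's horizontal projection).

true dip 47°, dip direction 175°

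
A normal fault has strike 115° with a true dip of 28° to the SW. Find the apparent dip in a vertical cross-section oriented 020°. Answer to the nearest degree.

28°

The strike is 115° and the section trends 020°; the acute angle between them is β = 85°.
tan α = tan 28° × sin 85° = 0.5317 × 0.9962 = 0.5297
apparent dip = arctan 0.5297 = 27.91°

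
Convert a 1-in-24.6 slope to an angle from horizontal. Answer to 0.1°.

tan θ = 1/24.6 = 0.0407
θ = arctan(0.0407) = 2.33°

2.3°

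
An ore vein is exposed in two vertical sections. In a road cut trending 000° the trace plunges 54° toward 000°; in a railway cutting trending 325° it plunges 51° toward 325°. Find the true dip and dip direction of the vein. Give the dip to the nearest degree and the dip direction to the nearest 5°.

true dip 54°, dip direction 350°

Represent each trace as a vector plunging at its apparent dip toward its trend (east-north-up frame): v₁ = (0.000, 0.588, -0.809), v₂ = (-0.361, 0.516, -0.777).
n = v₁ × v₂ = (-0.040, 0.292, 0.212) (taken with n_z > 0).
Dip δ = arctan(|n_h|/n_z) = arctan(0.295/0.212) = 54.2°.
Dip direction = azimuth of (n_x, n_y) = atan2(-0.040, 0.292) = 352°.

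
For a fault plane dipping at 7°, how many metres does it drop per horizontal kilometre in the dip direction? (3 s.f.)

drop per km = 1000 × tan 7° = 1000 × 0.1228

123 m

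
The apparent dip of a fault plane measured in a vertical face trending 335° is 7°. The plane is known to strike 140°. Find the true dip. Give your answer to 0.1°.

25.4°

β = acute angle between strike 140° and section 335° = 15°.
tan δ = tan α / sin β = tan 7° / sin 15° = 0.1228 / 0.2588 = 0.4744
true dip = arctan 0.4744 = 25.38°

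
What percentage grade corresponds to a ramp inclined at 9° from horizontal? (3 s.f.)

grade % = 100 × tan 9° = 100 × 0.1584

15.8%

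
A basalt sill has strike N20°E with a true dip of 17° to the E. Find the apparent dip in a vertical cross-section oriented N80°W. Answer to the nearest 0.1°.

16.8°

The strike is N20°E and the section trends N80°W; the acute angle between them is β = 80°.
tan α = tan 17° × sin 80° = 0.3057 × 0.9848 = 0.3011
apparent dip = arctan 0.3011 = 16.76°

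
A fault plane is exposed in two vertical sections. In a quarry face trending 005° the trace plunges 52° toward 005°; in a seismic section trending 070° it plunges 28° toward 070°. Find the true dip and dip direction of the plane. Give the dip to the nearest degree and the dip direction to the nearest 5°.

true dip 52°, dip direction 005°

Each apparent-dip line lies in the plane. As unit vectors (x east, y north, z up), v₁ plunges 52°→005° and v₂ plunges 28°→070°.
n = v₁ × v₂ = (0.050, 0.629, 0.493) (taken with n_z > 0).
tan δ = √(n_x²+n_y²)/n_z = 0.631/0.493, so δ = 52.0°.
Dip direction = atan2(0.050, 0.629) = 5° (azimuth of n's horizontal projection).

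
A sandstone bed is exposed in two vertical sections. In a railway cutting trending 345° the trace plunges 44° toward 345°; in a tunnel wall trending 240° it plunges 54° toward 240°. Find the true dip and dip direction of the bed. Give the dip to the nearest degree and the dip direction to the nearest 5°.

true dip 63°, dip direction 285°

Each apparent-dip line lies in the plane. As unit vectors (x east, y north, z up), v₁ plunges 44°→345° and v₂ plunges 54°→240°.
n = v₁ × v₂ = (-0.766, 0.203, 0.408) (taken with n_z > 0).
Dip δ = arctan(|n_h|/n_z) = arctan(0.793/0.408) = 62.7°.
Dip direction = atan2(-0.766, 0.203) = 285° (azimuth of n's horizontal projection).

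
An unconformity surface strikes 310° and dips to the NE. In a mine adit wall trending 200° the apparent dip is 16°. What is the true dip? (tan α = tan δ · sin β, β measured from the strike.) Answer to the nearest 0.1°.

β = acute angle between strike 310° and section 200° = 70°.
tan δ = tan α / sin β = tan 16° / sin 70° = 0.2867 / 0.9397 = 0.3051
δ = arctan(0.3051) = 16.97°

17.0°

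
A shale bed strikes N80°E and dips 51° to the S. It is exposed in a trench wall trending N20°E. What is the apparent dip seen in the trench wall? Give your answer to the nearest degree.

The section lies 60° from the strike.
tan α = tan 51° × sin 60° = 1.2349 × 0.8660 = 1.0695
apparent dip = arctan 1.0695 = 46.92°

47°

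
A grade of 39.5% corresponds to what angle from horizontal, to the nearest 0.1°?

21.6°

tan θ = 39.5/100 = 0.3950
θ = arctan(0.3950) = 21.55°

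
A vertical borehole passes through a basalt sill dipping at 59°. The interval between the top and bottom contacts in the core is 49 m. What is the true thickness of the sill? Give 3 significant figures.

True thickness t = h · cos(dip) = 49 × cos 59°
t = 49 × 0.5150 = 25.237 m

25.2 m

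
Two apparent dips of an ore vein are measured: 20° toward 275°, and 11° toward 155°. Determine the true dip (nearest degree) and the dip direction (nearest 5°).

Represent each trace as a vector plunging at its apparent dip toward its trend (east-north-up frame): v₁ = (-0.936, 0.082, -0.342), v₂ = (0.415, -0.890, -0.191).
Cross product v₁ × v₂ gives the pole to the plane: n ∝ (-0.320, -0.321, 0.799).
True dip = arccos(n_z / |n|) = arccos(0.8699) = 29.5°.
Dip direction = azimuth of (n_x, n_y) = atan2(-0.320, -0.321) = 225°.

true dip 30°, dip direction 225°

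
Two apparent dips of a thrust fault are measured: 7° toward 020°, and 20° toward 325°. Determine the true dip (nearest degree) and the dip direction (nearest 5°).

true dip 21°, dip direction 310°

Represent each trace as a vector plunging at its apparent dip toward its trend (east-north-up frame): v₁ = (0.339, 0.933, -0.122), v₂ = (-0.539, 0.770, -0.342).
Cross product v₁ × v₂ gives the pole to the plane: n ∝ (-0.225, 0.182, 0.764).
Dip δ = arctan(|n_h|/n_z) = arctan(0.289/0.764) = 20.7°.
Dip direction = azimuth of (n_x, n_y) = atan2(-0.225, 0.182) = 309°.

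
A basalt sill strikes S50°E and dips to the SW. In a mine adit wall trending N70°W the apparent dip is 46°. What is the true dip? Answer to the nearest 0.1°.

71.7°

The section is 20° from the strike.
tan(true dip) = tan 46° / sin 20° = 3.0277
δ = arctan(3.0277) = 71.72°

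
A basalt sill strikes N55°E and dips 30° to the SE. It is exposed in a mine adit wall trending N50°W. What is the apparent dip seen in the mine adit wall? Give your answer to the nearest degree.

Angle between strike (N55°E) and section (N50°W): β = 75°.
tan(apparent dip) = tan 30° · sin 75° = 0.5577
α = arctan(0.5577) = 29.15°

29°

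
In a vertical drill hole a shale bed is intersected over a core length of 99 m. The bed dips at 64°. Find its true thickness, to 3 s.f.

True thickness t = h · cos(dip) = 99 × cos 64°
t = 99 × 0.4384 = 43.399 m

43.4 m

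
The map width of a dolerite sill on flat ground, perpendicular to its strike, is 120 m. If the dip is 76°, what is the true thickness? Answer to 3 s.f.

True thickness t = w · sin(dip) = 120 × sin 76°
t = 120 × 0.9703 = 116.435 m

116 m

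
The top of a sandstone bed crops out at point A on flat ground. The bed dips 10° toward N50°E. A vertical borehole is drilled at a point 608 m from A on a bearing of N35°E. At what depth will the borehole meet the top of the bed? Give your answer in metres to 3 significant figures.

The hole lies 15° from the dip direction, so the down-dip offset is 608 × cos 15° = 587.28 m.
Depth = down-dip offset × tan(dip) = 587.28 × tan 10° = 587.28 × 0.1763
Depth = 103.55 m

104 m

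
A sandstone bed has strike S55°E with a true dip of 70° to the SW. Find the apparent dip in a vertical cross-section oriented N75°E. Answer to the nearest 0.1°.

64.6°

The strike is S55°E and the section trends N75°E; the acute angle between them is β = 50°.
tan α = tan 70° × sin 50° = 2.7475 × 0.7660 = 2.1047
apparent dip = arctan 2.1047 = 64.59°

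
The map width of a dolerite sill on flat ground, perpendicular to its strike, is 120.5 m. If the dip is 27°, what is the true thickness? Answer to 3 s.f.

True thickness t = w · sin(dip) = 120.5 × sin 27°
t = 120.5 × 0.4540 = 54.706 m

54.7 m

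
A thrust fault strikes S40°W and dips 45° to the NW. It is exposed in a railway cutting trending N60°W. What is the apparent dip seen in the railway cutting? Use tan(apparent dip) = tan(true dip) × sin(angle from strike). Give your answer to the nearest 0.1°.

The section lies 80° from the strike.
tan α = tan 45° × sin 80° = 1.0000 × 0.9848 = 0.9848
α = arctan(0.9848) = 44.56°

44.6°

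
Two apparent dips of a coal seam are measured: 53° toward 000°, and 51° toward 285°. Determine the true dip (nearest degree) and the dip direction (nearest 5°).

true dip 58°, dip direction 325°

Each apparent-dip line lies in the plane. As unit vectors (x east, y north, z up), v₁ plunges 53°→000° and v₂ plunges 51°→285°.
The plane normal is n = v₁ × v₂ ∝ (-0.338, 0.485, 0.366).
True dip = arccos(n_z / |n|) = arccos(0.5261) = 58.3°.
Dip direction = atan2(-0.338, 0.485) = 325° (azimuth of n's horizontal projection).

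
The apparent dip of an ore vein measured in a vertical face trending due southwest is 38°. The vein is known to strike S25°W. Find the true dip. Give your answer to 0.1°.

66.4°

β = acute angle between strike S25°W and section due southwest = 20°.
tan δ = tan α / sin β = tan 38° / sin 20° = 0.7813 / 0.3420 = 2.2843
δ = arctan(2.2843) = 66.36°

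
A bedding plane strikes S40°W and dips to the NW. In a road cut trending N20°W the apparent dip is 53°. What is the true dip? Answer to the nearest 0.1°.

56.9°

The section is 60° from the strike.
tan(true dip) = tan 53° / sin 60° = 1.5323
true dip = arctan 1.5323 = 56.87°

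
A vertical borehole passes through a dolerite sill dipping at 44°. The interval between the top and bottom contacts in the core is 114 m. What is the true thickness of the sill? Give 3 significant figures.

82.0 m

True thickness t = h · cos(dip) = 114 × cos 44°
t = 114 × 0.7193 = 82.005 m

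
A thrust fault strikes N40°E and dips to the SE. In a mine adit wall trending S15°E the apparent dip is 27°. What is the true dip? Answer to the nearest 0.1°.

31.9°

The section is 55° from the strike.
tan(true dip) = tan 27° / sin 55° = 0.6220
δ = arctan(0.6220) = 31.88°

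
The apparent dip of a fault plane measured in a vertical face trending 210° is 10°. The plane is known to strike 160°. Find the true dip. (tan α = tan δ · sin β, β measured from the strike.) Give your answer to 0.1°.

13.0°

β = acute angle between strike 160° and section 210° = 50°.
tan δ = tan α / sin β = tan 10° / sin 50° = 0.1763 / 0.7660 = 0.2302
δ = arctan(0.2302) = 12.96°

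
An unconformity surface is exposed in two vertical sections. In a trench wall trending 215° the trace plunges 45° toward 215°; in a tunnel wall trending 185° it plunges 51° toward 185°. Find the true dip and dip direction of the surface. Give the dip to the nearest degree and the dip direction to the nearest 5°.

The two traces are lines in the plane: v₁ = (sin 215°·cos 45°, cos 215°·cos 45°, −sin 45°), v₂ = (sin 185°·cos 51°, cos 185°·cos 51°, −sin 51°).
The plane normal is n = v₁ × v₂ ∝ (0.007, -0.276, 0.222).
Dip δ = arctan(|n_h|/n_z) = arctan(0.276/0.222) = 51.2°.
Dip direction = atan2(0.007, -0.276) = 179° (azimuth of n's horizontal projection).

true dip 51°, dip direction 180°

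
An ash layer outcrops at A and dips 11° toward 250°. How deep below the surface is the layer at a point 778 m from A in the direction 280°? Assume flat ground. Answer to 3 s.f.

131 m

The hole lies 30° from the dip direction, so the down-dip offset is 778 × cos 30° = 673.77 m.
Depth = down-dip offset × tan(dip) = 673.77 × tan 11° = 673.77 × 0.1944
Depth = 130.97 m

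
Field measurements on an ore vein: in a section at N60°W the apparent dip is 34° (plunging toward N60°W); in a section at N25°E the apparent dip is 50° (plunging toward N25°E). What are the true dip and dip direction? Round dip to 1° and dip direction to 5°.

Each apparent-dip line lies in the plane. As unit vectors (x east, y north, z up), v₁ plunges 34°→N60°W and v₂ plunges 50°→N25°E.
Cross product v₁ × v₂ gives the pole to the plane: n ∝ (-0.008, 0.702, 0.531).
tan δ = √(n_x²+n_y²)/n_z = 0.702/0.531, so δ = 52.9°.
The horizontal component of n points toward azimuth atan2(n_x, n_y) = 359°, the dip direction.

true dip 53°, dip direction 000°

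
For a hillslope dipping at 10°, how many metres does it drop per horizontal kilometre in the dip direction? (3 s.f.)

drop per km = 1000 × tan 10° = 1000 × 0.1763

176 m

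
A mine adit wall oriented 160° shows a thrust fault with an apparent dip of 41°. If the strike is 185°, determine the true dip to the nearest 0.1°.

64.1°

β = acute angle between strike 185° and section 160° = 25°.
tan δ = tan α / sin β = tan 41° / sin 25° = 0.8693 / 0.4226 = 2.0569
true dip = arctan 2.0569 = 64.07°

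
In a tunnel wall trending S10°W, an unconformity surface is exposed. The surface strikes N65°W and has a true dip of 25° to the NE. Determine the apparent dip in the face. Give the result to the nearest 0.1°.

Angle between strike (N65°W) and section (S10°W): β = 75°.
tan α = tan 25° × sin 75° = 0.4663 × 0.9659 = 0.4504
apparent dip = arctan 0.4504 = 24.25°

24.2°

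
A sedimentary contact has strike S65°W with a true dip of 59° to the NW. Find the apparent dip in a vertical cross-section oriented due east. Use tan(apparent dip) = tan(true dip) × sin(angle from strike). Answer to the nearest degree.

Angle between strike (S65°W) and section (due east): β = 25°.
tan α = tan 59° × sin 25° = 1.6643 × 0.4226 = 0.7034
α = arctan(0.7034) = 35.12°

35°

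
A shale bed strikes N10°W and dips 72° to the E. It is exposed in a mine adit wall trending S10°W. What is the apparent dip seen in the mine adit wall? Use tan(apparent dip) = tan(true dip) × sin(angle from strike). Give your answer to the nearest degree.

The strike is N10°W and the section trends S10°W; the acute angle between them is β = 20°.
tan(apparent dip) = tan 72° · sin 20° = 1.0526
α = arctan(1.0526) = 46.47°

46°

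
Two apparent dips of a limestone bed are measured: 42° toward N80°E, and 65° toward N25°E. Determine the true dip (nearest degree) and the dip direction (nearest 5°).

Represent each trace as a vector plunging at its apparent dip toward its trend (east-north-up frame): v₁ = (0.732, 0.129, -0.669), v₂ = (0.179, 0.383, -0.906).
Cross product v₁ × v₂ gives the pole to the plane: n ∝ (0.139, 0.544, 0.257).
tan δ = √(n_x²+n_y²)/n_z = 0.561/0.257, so δ = 65.4°.
Dip direction = azimuth of (n_x, n_y) = atan2(0.139, 0.544) = 14°.

true dip 65°, dip direction 015°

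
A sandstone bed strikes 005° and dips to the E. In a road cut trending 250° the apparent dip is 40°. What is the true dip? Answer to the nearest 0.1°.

β = acute angle between strike 005° and section 250° = 65°.
tan δ = tan α / sin β = tan 40° / sin 65° = 0.8391 / 0.9063 = 0.9258
true dip = arctan 0.9258 = 42.79°

42.8°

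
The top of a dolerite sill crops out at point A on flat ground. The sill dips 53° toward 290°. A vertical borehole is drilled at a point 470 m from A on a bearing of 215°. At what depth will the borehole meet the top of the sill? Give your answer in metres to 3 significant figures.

161 m

The hole lies 75° from the dip direction, so the down-dip offset is 470 × cos 75° = 121.64 m.
Depth = down-dip offset × tan(dip) = 121.64 × tan 53° = 121.64 × 1.3270
Depth = 161.43 m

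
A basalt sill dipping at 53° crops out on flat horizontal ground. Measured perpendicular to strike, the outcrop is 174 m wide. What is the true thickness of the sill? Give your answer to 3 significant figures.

139 m

True thickness t = w · sin(dip) = 174 × sin 53°
t = 174 × 0.7986 = 138.963 m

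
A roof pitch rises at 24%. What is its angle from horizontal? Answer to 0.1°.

tan θ = 24/100 = 0.2400
θ = arctan(0.2400) = 13.50°

13.5°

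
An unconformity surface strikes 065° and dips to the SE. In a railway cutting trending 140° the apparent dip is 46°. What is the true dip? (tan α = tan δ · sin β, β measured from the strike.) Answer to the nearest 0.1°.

β = acute angle between strike 065° and section 140° = 75°.
tan δ = tan α / sin β = tan 46° / sin 75° = 1.0355 / 0.9659 = 1.0721
true dip = arctan 1.0721 = 46.99°

47.0°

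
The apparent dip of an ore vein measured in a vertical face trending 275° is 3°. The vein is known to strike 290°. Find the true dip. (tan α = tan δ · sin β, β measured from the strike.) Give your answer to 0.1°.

β = acute angle between strike 290° and section 275° = 15°.
tan(true dip) = tan 3° / sin 15° = 0.2025
true dip = arctan 0.2025 = 11.45°

11.4°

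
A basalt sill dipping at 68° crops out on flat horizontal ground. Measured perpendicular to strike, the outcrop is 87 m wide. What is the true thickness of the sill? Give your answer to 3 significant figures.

80.7 m

True thickness t = w · sin(dip) = 87 × sin 68°
t = 87 × 0.9272 = 80.665 m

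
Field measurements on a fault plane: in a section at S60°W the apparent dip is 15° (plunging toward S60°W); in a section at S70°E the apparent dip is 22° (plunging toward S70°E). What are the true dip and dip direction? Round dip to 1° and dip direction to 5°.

true dip 39°, dip direction 170°

The two traces are lines in the plane: v₁ = (sin 240°·cos 15°, cos 240°·cos 15°, −sin 15°), v₂ = (sin 110°·cos 22°, cos 110°·cos 22°, −sin 22°).
The plane normal is n = v₁ × v₂ ∝ (0.099, -0.539, 0.686).
Dip δ = arctan(|n_h|/n_z) = arctan(0.548/0.686) = 38.6°.
Dip direction = atan2(0.099, -0.539) = 170° (azimuth of n's horizontal projection).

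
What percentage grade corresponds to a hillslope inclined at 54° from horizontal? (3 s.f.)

138%

grade % = 100 × tan 54° = 100 × 1.3764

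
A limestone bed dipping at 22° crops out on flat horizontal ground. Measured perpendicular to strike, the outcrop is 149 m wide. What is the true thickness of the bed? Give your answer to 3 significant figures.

True thickness t = w · sin(dip) = 149 × sin 22°
t = 149 × 0.3746 = 55.816 m

55.8 m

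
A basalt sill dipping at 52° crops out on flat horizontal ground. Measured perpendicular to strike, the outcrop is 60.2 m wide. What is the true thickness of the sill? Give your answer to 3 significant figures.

47.4 m

True thickness t = w · sin(dip) = 60.2 × sin 52°
t = 60.2 × 0.7880 = 47.438 m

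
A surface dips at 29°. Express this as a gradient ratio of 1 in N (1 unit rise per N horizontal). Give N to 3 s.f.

1 : N means tan θ = 1/N, so N = 1/tan 29° = 1/0.5543

1 in 1.80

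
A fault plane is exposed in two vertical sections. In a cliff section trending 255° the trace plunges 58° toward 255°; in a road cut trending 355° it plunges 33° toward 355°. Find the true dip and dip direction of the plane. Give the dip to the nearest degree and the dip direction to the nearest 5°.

true dip 62°, dip direction 285°

Each apparent-dip line lies in the plane. As unit vectors (x east, y north, z up), v₁ plunges 58°→255° and v₂ plunges 33°→355°.
n = v₁ × v₂ = (-0.783, 0.217, 0.438) (taken with n_z > 0).
Dip δ = arctan(|n_h|/n_z) = arctan(0.813/0.438) = 61.7°.
The horizontal component of n points toward azimuth atan2(n_x, n_y) = 285°, the dip direction.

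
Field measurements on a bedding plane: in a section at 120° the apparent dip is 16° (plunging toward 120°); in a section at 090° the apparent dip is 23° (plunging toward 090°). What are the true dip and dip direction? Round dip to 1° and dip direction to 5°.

Represent each trace as a vector plunging at its apparent dip toward its trend (east-north-up frame): v₁ = (0.832, -0.481, -0.276), v₂ = (0.921, 0.000, -0.391).
n = v₁ × v₂ = (0.188, 0.072, 0.442) (taken with n_z > 0).
tan δ = √(n_x²+n_y²)/n_z = 0.201/0.442, so δ = 24.4°.
Dip direction = atan2(0.188, 0.072) = 69° (azimuth of n's horizontal projection).

true dip 24°, dip direction 070°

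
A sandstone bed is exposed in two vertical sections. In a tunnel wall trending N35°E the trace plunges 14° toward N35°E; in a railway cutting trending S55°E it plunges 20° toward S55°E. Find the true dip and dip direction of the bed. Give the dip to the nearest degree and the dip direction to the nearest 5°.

Represent each trace as a vector plunging at its apparent dip toward its trend (east-north-up frame): v₁ = (0.557, 0.795, -0.242), v₂ = (0.770, -0.539, -0.342).
n = v₁ × v₂ = (0.402, -0.004, 0.912) (taken with n_z > 0).
tan δ = √(n_x²+n_y²)/n_z = 0.402/0.912, so δ = 23.8°.
Dip direction = azimuth of (n_x, n_y) = atan2(0.402, -0.004) = 91°.

true dip 24°, dip direction 090°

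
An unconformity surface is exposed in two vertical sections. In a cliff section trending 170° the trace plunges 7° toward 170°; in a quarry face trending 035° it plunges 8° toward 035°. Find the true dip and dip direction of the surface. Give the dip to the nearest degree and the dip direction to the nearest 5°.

true dip 19°, dip direction 100°

Represent each trace as a vector plunging at its apparent dip toward its trend (east-north-up frame): v₁ = (0.172, -0.977, -0.122), v₂ = (0.568, 0.811, -0.139).
The plane normal is n = v₁ × v₂ ∝ (0.235, -0.045, 0.695).
tan δ = √(n_x²+n_y²)/n_z = 0.239/0.695, so δ = 19.0°.
Dip direction = atan2(0.235, -0.045) = 101° (azimuth of n's horizontal projection).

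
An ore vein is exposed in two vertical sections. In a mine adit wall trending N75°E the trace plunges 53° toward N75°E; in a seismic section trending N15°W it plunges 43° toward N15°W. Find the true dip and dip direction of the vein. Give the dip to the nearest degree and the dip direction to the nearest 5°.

true dip 58°, dip direction 040°

The two traces are lines in the plane: v₁ = (sin 75°·cos 53°, cos 75°·cos 53°, −sin 53°), v₂ = (sin 345°·cos 43°, cos 345°·cos 43°, −sin 43°).
Cross product v₁ × v₂ gives the pole to the plane: n ∝ (0.458, 0.548, 0.440).
Dip δ = arctan(|n_h|/n_z) = arctan(0.714/0.440) = 58.3°.
Dip direction = azimuth of (n_x, n_y) = atan2(0.458, 0.548) = 40°.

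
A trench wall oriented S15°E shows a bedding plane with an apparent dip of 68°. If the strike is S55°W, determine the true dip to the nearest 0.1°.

The section is 70° from the strike.
tan(true dip) = tan 68° / sin 70° = 2.6339
δ = arctan(2.6339) = 69.21°

69.2°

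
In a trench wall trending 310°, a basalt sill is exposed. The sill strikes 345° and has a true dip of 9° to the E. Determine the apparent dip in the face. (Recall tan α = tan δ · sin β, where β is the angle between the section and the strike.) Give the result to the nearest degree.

The section lies 35° from the strike.
tan α = tan 9° × sin 35° = 0.1584 × 0.5736 = 0.0908
α = arctan(0.0908) = 5.19°

5°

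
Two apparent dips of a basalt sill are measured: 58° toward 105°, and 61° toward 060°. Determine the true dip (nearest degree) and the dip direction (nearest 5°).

true dip 62°, dip direction 075°

The two traces are lines in the plane: v₁ = (sin 105°·cos 58°, cos 105°·cos 58°, −sin 58°), v₂ = (sin 60°·cos 61°, cos 60°·cos 61°, −sin 61°).
n = v₁ × v₂ = (0.326, 0.092, 0.182) (taken with n_z > 0).
Dip δ = arctan(|n_h|/n_z) = arctan(0.338/0.182) = 61.8°.
Dip direction = atan2(0.326, 0.092) = 74° (azimuth of n's horizontal projection).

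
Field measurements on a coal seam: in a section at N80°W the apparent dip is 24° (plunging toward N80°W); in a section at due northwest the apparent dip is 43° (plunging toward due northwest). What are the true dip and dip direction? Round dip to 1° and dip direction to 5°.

true dip 47°, dip direction 345°

The two traces are lines in the plane: v₁ = (sin 280°·cos 24°, cos 280°·cos 24°, −sin 24°), v₂ = (sin 315°·cos 43°, cos 315°·cos 43°, −sin 43°).
n = v₁ × v₂ = (-0.102, 0.403, 0.383) (taken with n_z > 0).
True dip = arccos(n_z / |n|) = arccos(0.6776) = 47.3°.
The horizontal component of n points toward azimuth atan2(n_x, n_y) = 346°, the dip direction.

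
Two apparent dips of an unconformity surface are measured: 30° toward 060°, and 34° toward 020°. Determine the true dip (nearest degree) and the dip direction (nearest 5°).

Represent each trace as a vector plunging at its apparent dip toward its trend (east-north-up frame): v₁ = (0.750, 0.433, -0.500), v₂ = (0.284, 0.779, -0.559).
Cross product v₁ × v₂ gives the pole to the plane: n ∝ (0.147, 0.278, 0.462).
tan δ = √(n_x²+n_y²)/n_z = 0.314/0.462, so δ = 34.3°.
The horizontal component of n points toward azimuth atan2(n_x, n_y) = 28°, the dip direction.

true dip 34°, dip direction 030°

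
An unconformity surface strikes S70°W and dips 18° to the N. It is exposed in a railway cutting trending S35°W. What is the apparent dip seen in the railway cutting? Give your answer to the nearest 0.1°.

10.6°

The section lies 35° from the strike.
tan(apparent dip) = tan 18° · sin 35° = 0.1864
apparent dip = arctan 0.1864 = 10.56°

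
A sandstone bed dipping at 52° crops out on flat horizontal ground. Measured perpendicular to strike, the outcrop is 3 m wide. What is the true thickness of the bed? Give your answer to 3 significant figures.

2.36 m

True thickness t = w · sin(dip) = 3 × sin 52°
t = 3 × 0.7880 = 2.364 m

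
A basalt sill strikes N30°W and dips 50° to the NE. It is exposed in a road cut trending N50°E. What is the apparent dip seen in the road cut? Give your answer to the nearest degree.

Angle between strike (N30°W) and section (N50°E): β = 80°.
tan(apparent dip) = tan 50° · sin 80° = 1.1736
α = arctan(1.1736) = 49.57°

50°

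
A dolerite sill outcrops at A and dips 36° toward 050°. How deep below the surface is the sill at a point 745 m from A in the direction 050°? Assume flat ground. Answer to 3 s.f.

541 m

The hole is directly down-dip from the outcrop, so the down-dip offset is 745 m.
Depth = down-dip offset × tan(dip) = 745.00 × tan 36° = 745.00 × 0.7265
Depth = 541.27 m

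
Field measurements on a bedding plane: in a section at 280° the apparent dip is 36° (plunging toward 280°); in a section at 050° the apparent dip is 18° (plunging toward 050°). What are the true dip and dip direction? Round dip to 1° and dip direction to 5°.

true dip 52°, dip direction 335°

Represent each trace as a vector plunging at its apparent dip toward its trend (east-north-up frame): v₁ = (-0.797, 0.140, -0.588), v₂ = (0.729, 0.611, -0.309).
Cross product v₁ × v₂ gives the pole to the plane: n ∝ (-0.316, 0.674, 0.589).
True dip = arccos(n_z / |n|) = arccos(0.6206) = 51.6°.
The horizontal component of n points toward azimuth atan2(n_x, n_y) = 335°, the dip direction.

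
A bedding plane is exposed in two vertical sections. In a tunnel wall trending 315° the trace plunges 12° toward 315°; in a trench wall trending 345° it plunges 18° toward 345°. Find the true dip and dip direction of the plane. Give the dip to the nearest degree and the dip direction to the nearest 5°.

Each apparent-dip line lies in the plane. As unit vectors (x east, y north, z up), v₁ plunges 12°→315° and v₂ plunges 18°→345°.
Cross product v₁ × v₂ gives the pole to the plane: n ∝ (0.023, 0.163, 0.465).
tan δ = √(n_x²+n_y²)/n_z = 0.164/0.465, so δ = 19.4°.
The horizontal component of n points toward azimuth atan2(n_x, n_y) = 8°, the dip direction.

true dip 19°, dip direction 010°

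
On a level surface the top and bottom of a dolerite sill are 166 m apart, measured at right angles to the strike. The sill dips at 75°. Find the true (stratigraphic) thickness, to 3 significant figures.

True thickness t = w · sin(dip) = 166 × sin 75°
t = 166 × 0.9659 = 160.344 m

160 m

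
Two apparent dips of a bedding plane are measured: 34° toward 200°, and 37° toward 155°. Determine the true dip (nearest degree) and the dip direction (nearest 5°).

true dip 38°, dip direction 170°

Each apparent-dip line lies in the plane. As unit vectors (x east, y north, z up), v₁ plunges 34°→200° and v₂ plunges 37°→155°.
n = v₁ × v₂ = (0.064, -0.359, 0.468) (taken with n_z > 0).
True dip = arccos(n_z / |n|) = arccos(0.7886) = 37.9°.
Dip direction = azimuth of (n_x, n_y) = atan2(0.064, -0.359) = 170°.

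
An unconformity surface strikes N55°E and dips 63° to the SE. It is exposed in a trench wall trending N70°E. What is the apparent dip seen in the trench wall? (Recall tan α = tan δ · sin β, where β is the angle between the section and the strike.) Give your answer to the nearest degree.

27°

The section lies 15° from the strike.
tan α = tan 63° × sin 15° = 1.9626 × 0.2588 = 0.5080
α = arctan(0.5080) = 26.93°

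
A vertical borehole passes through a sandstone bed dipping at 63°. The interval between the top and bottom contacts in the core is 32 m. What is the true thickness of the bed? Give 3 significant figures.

True thickness t = h · cos(dip) = 32 × cos 63°
t = 32 × 0.4540 = 14.528 m

14.5 m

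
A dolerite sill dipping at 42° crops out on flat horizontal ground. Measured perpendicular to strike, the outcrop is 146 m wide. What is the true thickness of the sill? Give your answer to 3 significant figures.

True thickness t = w · sin(dip) = 146 × sin 42°
t = 146 × 0.6691 = 97.693 m

97.7 m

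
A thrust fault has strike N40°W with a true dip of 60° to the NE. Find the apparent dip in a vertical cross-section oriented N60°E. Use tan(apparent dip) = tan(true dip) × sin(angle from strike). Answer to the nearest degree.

The section lies 80° from the strike.
tan α = tan 60° × sin 80° = 1.7321 × 0.9848 = 1.7057
α = arctan(1.7057) = 59.62°

60°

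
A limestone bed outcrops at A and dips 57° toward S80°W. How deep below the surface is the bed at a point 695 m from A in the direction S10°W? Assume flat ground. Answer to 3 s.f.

366 m

The hole lies 70° from the dip direction, so the down-dip offset is 695 × cos 70° = 237.70 m.
Depth = down-dip offset × tan(dip) = 237.70 × tan 57° = 237.70 × 1.5399
Depth = 366.03 m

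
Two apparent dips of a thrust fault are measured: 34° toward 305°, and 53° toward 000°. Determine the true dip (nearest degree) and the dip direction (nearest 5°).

true dip 53°, dip direction 005°

The two traces are lines in the plane: v₁ = (sin 305°·cos 34°, cos 305°·cos 34°, −sin 34°), v₂ = (sin 0°·cos 53°, cos 0°·cos 53°, −sin 53°).
n = v₁ × v₂ = (0.043, 0.542, 0.409) (taken with n_z > 0).
True dip = arccos(n_z / |n|) = arccos(0.6006) = 53.1°.
The horizontal component of n points toward azimuth atan2(n_x, n_y) = 5°, the dip direction.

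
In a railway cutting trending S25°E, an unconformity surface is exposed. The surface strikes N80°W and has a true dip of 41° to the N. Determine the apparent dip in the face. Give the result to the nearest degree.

35°

The section lies 55° from the strike.
tan(apparent dip) = tan 41° · sin 55° = 0.7121
apparent dip = arctan 0.7121 = 35.45°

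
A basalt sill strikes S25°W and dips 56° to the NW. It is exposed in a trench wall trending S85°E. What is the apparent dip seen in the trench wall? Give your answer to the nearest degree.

54°

Angle between strike (S25°W) and section (S85°E): β = 70°.
tan(apparent dip) = tan 56° · sin 70° = 1.3932
apparent dip = arctan 1.3932 = 54.33°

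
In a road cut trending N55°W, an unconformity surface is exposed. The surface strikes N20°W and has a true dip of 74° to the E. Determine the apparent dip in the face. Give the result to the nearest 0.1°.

The section lies 35° from the strike.
tan α = tan 74° × sin 35° = 3.4874 × 0.5736 = 2.0003
α = arctan(2.0003) = 63.44°

63.4°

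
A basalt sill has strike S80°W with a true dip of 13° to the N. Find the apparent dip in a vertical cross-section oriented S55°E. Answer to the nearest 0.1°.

9.3°

The section lies 45° from the strike.
tan(apparent dip) = tan 13° · sin 45° = 0.1632
apparent dip = arctan 0.1632 = 9.27°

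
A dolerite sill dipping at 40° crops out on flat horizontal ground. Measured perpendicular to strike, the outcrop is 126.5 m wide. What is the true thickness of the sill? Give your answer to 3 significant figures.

True thickness t = w · sin(dip) = 126.5 × sin 40°
t = 126.5 × 0.6428 = 81.313 m

81.3 m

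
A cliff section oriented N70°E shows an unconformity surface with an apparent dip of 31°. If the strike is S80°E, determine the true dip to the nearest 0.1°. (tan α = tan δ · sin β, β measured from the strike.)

50.2°

The section is 30° from the strike.
tan(true dip) = tan 31° / sin 30° = 1.2017
true dip = arctan 1.2017 = 50.23°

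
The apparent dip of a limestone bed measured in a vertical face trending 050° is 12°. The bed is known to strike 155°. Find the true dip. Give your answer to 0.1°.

The section is 75° from the strike.
tan(true dip) = tan 12° / sin 75° = 0.2201
true dip = arctan 0.2201 = 12.41°

12.4°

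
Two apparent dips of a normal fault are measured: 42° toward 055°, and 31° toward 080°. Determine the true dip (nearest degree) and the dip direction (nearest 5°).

Each apparent-dip line lies in the plane. As unit vectors (x east, y north, z up), v₁ plunges 42°→055° and v₂ plunges 31°→080°.
n = v₁ × v₂ = (0.120, 0.251, 0.269) (taken with n_z > 0).
Dip δ = arctan(|n_h|/n_z) = arctan(0.278/0.269) = 46.0°.
The horizontal component of n points toward azimuth atan2(n_x, n_y) = 26°, the dip direction.

true dip 46°, dip direction 025°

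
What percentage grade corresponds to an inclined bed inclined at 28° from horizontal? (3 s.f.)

grade % = 100 × tan 28° = 100 × 0.5317

53.2%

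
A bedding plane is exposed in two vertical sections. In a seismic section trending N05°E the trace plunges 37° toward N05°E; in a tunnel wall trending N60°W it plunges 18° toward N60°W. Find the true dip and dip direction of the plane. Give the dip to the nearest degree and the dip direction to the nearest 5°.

true dip 37°, dip direction 005°

Represent each trace as a vector plunging at its apparent dip toward its trend (east-north-up frame): v₁ = (0.070, 0.796, -0.602), v₂ = (-0.824, 0.476, -0.309).
The plane normal is n = v₁ × v₂ ∝ (0.040, 0.517, 0.688).
tan δ = √(n_x²+n_y²)/n_z = 0.519/0.688, so δ = 37.0°.
Dip direction = atan2(0.040, 0.517) = 4° (azimuth of n's horizontal projection).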